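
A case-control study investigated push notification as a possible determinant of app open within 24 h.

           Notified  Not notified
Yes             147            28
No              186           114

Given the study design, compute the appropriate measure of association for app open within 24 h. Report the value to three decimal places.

3.218

Reading the table with exposure as columns: a = 147 (Notified, case), b = 186 (Notified, non-case), c = 28 (Not notified, case), d = 114.
This is a case-control study: participants were sampled on outcome status, so risks in the source population cannot be estimated directly — relative risk is not valid here. The odds ratio is the appropriate measure.
OR = (a·d)/(b·c) = (147 × 114) / (186 × 28) = 16758 / 5208 = 3.21774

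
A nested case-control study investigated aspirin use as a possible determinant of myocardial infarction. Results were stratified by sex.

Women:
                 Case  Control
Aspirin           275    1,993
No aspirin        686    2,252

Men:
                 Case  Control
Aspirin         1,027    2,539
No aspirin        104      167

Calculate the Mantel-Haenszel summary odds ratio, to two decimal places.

0.49

OR_MH = Σ(aᵢdᵢ/nᵢ) / Σ(bᵢcᵢ/nᵢ), where nᵢ is the stratum total.
Stratum 1 (Women): n = 5206; a·d/n = 275·2252/5206 = 118.9589; b·c/n = 1993·686/5206 = 262.6197
Stratum 2 (Men): n = 3837; a·d/n = 1027·167/3837 = 44.6987; b·c/n = 2539·104/3837 = 68.8183
OR_MH = (118.9589 + 44.6987) / (262.6197 + 68.8183) = 163.6576 / 331.4380 = 0.49378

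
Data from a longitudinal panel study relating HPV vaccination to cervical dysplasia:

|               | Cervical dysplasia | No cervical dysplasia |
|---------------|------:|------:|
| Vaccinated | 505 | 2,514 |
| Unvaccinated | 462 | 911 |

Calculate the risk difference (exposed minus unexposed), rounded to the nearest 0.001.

Cells: a = 505, b = 2514, c = 462, d = 911.
Risk in exposed = 505/3019 = 0.167274; risk in unexposed = 462/1373 = 0.336489.
Risk difference = 0.167274 − 0.336489 = -0.169216

-0.169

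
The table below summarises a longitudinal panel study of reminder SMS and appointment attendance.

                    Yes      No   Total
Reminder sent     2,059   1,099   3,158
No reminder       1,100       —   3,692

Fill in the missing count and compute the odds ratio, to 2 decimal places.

4.41

The missing cell is in the unexposed row: 3692 − 1100 = 2592.
So a = 2059, b = 1099, c = 1100, d = 2592.
OR = (a·d)/(b·c) = (2059 × 2592) / (1099 × 1100) = 5336928 / 1208900 = 4.41470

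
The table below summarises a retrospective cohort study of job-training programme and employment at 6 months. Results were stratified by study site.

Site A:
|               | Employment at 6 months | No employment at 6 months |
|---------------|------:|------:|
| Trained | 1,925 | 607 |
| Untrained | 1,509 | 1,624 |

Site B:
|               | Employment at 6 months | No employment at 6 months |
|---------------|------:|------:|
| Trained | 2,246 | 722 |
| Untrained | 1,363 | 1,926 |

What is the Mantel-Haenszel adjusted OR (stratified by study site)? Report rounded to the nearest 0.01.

OR_MH = Σ(aᵢdᵢ/nᵢ) / Σ(bᵢcᵢ/nᵢ), where nᵢ is the stratum total.
Stratum 1 (Site A): n = 5665; a·d/n = 1925·1624/5665 = 551.8447; b·c/n = 607·1509/5665 = 161.6881
Stratum 2 (Site B): n = 6257; a·d/n = 2246·1926/6257 = 691.3530; b·c/n = 722·1363/6257 = 157.2776
OR_MH = (551.8447 + 691.3530) / (161.6881 + 157.2776) = 1243.1977 / 318.9657 = 3.89759

3.90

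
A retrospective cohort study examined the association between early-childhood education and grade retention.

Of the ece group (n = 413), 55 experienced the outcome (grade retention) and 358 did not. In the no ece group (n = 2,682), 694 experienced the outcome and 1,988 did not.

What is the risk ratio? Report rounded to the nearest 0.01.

From the description: a = 55, b = 358, c = 694, d = 1988.
Risk in exposed = 55/413 = 0.13317; risk in unexposed = 694/2682 = 0.25876.
RR = 0.13317 / 0.25876 = 0.51465
The risk is 49% lower among the exposed than among the unexposed.

0.51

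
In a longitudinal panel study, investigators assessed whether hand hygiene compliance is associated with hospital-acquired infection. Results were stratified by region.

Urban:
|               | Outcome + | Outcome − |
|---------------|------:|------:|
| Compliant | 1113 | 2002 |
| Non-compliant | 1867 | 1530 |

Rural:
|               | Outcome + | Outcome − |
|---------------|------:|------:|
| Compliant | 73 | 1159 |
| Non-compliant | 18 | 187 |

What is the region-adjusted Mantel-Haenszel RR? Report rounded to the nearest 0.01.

0.65

RR_MH = Σ(aᵢ·n₀ᵢ/nᵢ) / Σ(cᵢ·n₁ᵢ/nᵢ), with n₁ᵢ = aᵢ+bᵢ (exposed), n₀ᵢ = cᵢ+dᵢ (unexposed), nᵢ = n₁ᵢ+n₀ᵢ.
Stratum 1 (Urban): n₁ = 3115, n₀ = 3397, n = 6512; a·n₀/n = 1113·3397/6512 = 580.5990; c·n₁/n = 1867·3115/6512 = 893.0751
Stratum 2 (Rural): n₁ = 1232, n₀ = 205, n = 1437; a·n₀/n = 73·205/1437 = 10.4141; c·n₁/n = 18·1232/1437 = 15.4322
RR_MH = (580.5990 + 10.4141) / (893.0751 + 15.4322) = 591.0131 / 908.5072 = 0.65053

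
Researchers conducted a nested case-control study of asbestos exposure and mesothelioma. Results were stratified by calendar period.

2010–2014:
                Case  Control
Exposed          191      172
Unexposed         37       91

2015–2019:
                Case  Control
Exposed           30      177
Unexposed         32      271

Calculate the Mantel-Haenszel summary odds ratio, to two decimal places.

OR_MH = Σ(aᵢdᵢ/nᵢ) / Σ(bᵢcᵢ/nᵢ), where nᵢ is the stratum total.
Stratum 1 (2010–2014): n = 491; a·d/n = 191·91/491 = 35.3992; b·c/n = 172·37/491 = 12.9613
Stratum 2 (2015–2019): n = 510; a·d/n = 30·271/510 = 15.9412; b·c/n = 177·32/510 = 11.1059
OR_MH = (35.3992 + 15.9412) / (12.9613 + 11.1059) = 51.3404 / 24.0672 = 2.13321

2.13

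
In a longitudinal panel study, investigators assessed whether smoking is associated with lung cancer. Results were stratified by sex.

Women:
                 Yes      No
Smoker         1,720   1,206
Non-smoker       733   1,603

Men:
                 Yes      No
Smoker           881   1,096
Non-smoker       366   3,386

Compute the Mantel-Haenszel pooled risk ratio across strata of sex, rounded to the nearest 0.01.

RR_MH = Σ(aᵢ·n₀ᵢ/nᵢ) / Σ(cᵢ·n₁ᵢ/nᵢ), with n₁ᵢ = aᵢ+bᵢ (exposed), n₀ᵢ = cᵢ+dᵢ (unexposed), nᵢ = n₁ᵢ+n₀ᵢ.
Stratum 1 (Women): n₁ = 2926, n₀ = 2336, n = 5262; a·n₀/n = 1720·2336/5262 = 763.5728; c·n₁/n = 733·2926/5262 = 407.5937
Stratum 2 (Men): n₁ = 1977, n₀ = 3752, n = 5729; a·n₀/n = 881·3752/5729 = 576.9789; c·n₁/n = 366·1977/5729 = 126.3016
RR_MH = (763.5728 + 576.9789) / (407.5937 + 126.3016) = 1340.5517 / 533.8953 = 2.51089

2.51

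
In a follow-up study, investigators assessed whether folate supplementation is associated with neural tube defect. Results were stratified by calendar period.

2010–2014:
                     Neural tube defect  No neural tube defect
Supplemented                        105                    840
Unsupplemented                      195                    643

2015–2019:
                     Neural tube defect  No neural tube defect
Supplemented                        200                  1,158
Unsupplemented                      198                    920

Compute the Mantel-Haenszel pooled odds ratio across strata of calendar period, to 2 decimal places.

0.61

OR_MH = Σ(aᵢdᵢ/nᵢ) / Σ(bᵢcᵢ/nᵢ), where nᵢ is the stratum total.
Stratum 1 (2010–2014): n = 1783; a·d/n = 105·643/1783 = 37.8660; b·c/n = 840·195/1783 = 91.8676
Stratum 2 (2015–2019): n = 2476; a·d/n = 200·920/2476 = 74.3134; b·c/n = 1158·198/2476 = 92.6026
OR_MH = (37.8660 + 74.3134) / (91.8676 + 92.6026) = 112.1794 / 184.4702 = 0.60812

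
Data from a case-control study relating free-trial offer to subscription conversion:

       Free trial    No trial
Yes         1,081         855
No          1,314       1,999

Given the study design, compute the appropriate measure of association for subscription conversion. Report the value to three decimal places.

1.923

Reading the table with exposure as columns: a = 1081 (Free trial, case), b = 1314 (Free trial, non-case), c = 855 (No trial, case), d = 1999.
This is a case-control study: participants were sampled on outcome status, so risks in the source population cannot be estimated directly — relative risk is not valid here. The odds ratio is the appropriate measure.
OR = (a·d)/(b·c) = (1081 × 1999) / (1314 × 855) = 2160919 / 1123470 = 1.92343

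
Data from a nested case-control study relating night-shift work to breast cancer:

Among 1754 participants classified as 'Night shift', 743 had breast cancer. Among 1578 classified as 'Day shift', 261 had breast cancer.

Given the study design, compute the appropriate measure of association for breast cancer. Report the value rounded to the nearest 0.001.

3.708

From the description: a = 743, b = 1011, c = 261, d = 1317.
This is a nested case-control study: participants were sampled on outcome status, so risks in the source population cannot be estimated directly — relative risk is not valid here. The odds ratio is the appropriate measure.
OR = (a·d)/(b·c) = (743 × 1317) / (1011 × 261) = 978531 / 263871 = 3.70837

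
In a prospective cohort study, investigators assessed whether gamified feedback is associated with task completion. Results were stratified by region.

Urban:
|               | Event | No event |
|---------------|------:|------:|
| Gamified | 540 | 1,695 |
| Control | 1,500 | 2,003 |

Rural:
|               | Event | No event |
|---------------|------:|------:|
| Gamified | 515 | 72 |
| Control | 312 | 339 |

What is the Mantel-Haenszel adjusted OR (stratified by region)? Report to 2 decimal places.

0.71

OR_MH = Σ(aᵢdᵢ/nᵢ) / Σ(bᵢcᵢ/nᵢ), where nᵢ is the stratum total.
Stratum 1 (Urban): n = 5738; a·d/n = 540·2003/5738 = 188.5012; b·c/n = 1695·1500/5738 = 443.0986
Stratum 2 (Rural): n = 1238; a·d/n = 515·339/1238 = 141.0218; b·c/n = 72·312/1238 = 18.1454
OR_MH = (188.5012 + 141.0218) / (443.0986 + 18.1454) = 329.5230 / 461.2440 = 0.71442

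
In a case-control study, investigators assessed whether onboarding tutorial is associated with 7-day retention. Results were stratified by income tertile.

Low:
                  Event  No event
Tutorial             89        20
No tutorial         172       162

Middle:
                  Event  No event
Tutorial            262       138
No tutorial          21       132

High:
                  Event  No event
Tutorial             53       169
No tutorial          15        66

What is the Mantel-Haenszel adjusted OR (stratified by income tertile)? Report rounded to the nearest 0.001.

OR_MH = Σ(aᵢdᵢ/nᵢ) / Σ(bᵢcᵢ/nᵢ), where nᵢ is the stratum total.
Stratum 1 (Low): n = 443; a·d/n = 89·162/443 = 32.5463; b·c/n = 20·172/443 = 7.7652
Stratum 2 (Middle): n = 553; a·d/n = 262·132/553 = 62.5389; b·c/n = 138·21/553 = 5.2405
Stratum 3 (High): n = 303; a·d/n = 53·66/303 = 11.5446; b·c/n = 169·15/303 = 8.3663
OR_MH = (32.5463 + 62.5389 + 11.5446) / (7.7652 + 5.2405 + 8.3663) = 106.6297 / 21.3721 = 4.98921

4.989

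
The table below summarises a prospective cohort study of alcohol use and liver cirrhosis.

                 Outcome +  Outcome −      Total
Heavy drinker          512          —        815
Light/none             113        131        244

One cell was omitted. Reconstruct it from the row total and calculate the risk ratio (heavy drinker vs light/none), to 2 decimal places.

The missing cell is in the exposed row: 815 − 512 = 303.
So a = 512, b = 303, c = 113, d = 131.
RR = [a/(a+b)] / [c/(c+d)] = (512/815) / (113/244) = 0.62822/0.46311 = 1.35651

1.36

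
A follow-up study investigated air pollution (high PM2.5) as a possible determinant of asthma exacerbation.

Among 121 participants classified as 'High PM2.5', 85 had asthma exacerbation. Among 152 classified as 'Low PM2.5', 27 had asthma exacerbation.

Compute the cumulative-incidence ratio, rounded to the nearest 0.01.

From the description: a = 85, b = 36, c = 27, d = 125.
Risk in exposed = 85/121 = 0.70248; risk in unexposed = 27/152 = 0.17763.
RR = 0.70248 / 0.17763 = 3.95470
The risk among the exposed is 3.95 times that among the unexposed.

3.95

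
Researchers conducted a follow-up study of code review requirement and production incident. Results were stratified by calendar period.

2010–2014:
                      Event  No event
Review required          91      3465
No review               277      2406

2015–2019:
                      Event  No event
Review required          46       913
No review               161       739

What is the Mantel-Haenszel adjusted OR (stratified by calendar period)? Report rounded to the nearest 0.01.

0.23

OR_MH = Σ(aᵢdᵢ/nᵢ) / Σ(bᵢcᵢ/nᵢ), where nᵢ is the stratum total.
Stratum 1 (2010–2014): n = 6239; a·d/n = 91·2406/6239 = 35.0931; b·c/n = 3465·277/6239 = 153.8396
Stratum 2 (2015–2019): n = 1859; a·d/n = 46·739/1859 = 18.2862; b·c/n = 913·161/1859 = 79.0710
OR_MH = (35.0931 + 18.2862) / (153.8396 + 79.0710) = 53.3793 / 232.9106 = 0.22918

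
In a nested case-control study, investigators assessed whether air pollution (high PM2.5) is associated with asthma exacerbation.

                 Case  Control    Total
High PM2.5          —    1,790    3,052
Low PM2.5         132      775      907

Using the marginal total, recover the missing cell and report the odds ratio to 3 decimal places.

The missing cell is in the exposed row: 3052 − 1790 = 1262.
So a = 1262, b = 1790, c = 132, d = 775.
OR = (a·d)/(b·c) = (1262 × 775) / (1790 × 132) = 978050 / 236280 = 4.13937

4.139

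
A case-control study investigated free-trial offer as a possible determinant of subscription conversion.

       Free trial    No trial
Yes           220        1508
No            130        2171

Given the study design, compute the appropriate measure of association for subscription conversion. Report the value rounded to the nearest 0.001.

Reading the table with exposure as columns: a = 220 (Free trial, case), b = 130 (Free trial, non-case), c = 1508 (No trial, case), d = 2171.
This is a case-control study: participants were sampled on outcome status, so risks in the source population cannot be estimated directly — relative risk is not valid here. The odds ratio is the appropriate measure.
OR = (a·d)/(b·c) = (220 × 2171) / (130 × 1508) = 477620 / 196040 = 2.43634

2.436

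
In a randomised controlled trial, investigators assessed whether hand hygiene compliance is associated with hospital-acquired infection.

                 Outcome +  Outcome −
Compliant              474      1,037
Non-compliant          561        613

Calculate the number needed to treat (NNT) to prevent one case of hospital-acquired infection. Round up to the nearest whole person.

Risk in treated group = 474/1511 = 0.31370; risk in control = 561/1174 = 0.47785.
Absolute risk reduction = 0.47785 − 0.31370 = 0.16415
NNT = 1 / ARR = 1 / 0.16415 = 6.092 → round up → 7

7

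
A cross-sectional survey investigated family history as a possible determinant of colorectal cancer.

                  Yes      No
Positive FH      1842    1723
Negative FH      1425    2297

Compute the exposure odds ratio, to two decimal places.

Cells: a = 1842, b = 1723, c = 1425, d = 2297.
OR = (a·d)/(b·c) = (1842 × 2297) / (1723 × 1425) = 4231074 / 2455275 = 1.72326
The odds of colorectal cancer are about 1.72 times as high in the positive fh group.

1.72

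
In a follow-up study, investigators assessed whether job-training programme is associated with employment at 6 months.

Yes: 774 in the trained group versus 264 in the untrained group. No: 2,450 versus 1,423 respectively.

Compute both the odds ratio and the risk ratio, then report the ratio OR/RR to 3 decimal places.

From the description: a = 774, b = 2450, c = 264, d = 1423.
OR = (774·1423)/(2450·264) = 1101402/646800 = 1.70285
Risk in exposed = 774/3224 = 0.24007; risk in unexposed = 264/1687 = 0.15649; RR = 1.53411
OR/RR = 1.70285 / 1.53411 = 1.10999
The outcome is not rare, so the OR lies further from 1 than the RR.

1.110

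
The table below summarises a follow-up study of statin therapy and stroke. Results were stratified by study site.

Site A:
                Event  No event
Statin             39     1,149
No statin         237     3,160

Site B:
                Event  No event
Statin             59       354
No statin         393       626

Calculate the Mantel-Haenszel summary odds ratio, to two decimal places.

0.34

OR_MH = Σ(aᵢdᵢ/nᵢ) / Σ(bᵢcᵢ/nᵢ), where nᵢ is the stratum total.
Stratum 1 (Site A): n = 4585; a·d/n = 39·3160/4585 = 26.8790; b·c/n = 1149·237/4585 = 59.3921
Stratum 2 (Site B): n = 1432; a·d/n = 59·626/1432 = 25.7919; b·c/n = 354·393/1432 = 97.1522
OR_MH = (26.8790 + 25.7919) / (59.3921 + 97.1522) = 52.6709 / 156.5444 = 0.33646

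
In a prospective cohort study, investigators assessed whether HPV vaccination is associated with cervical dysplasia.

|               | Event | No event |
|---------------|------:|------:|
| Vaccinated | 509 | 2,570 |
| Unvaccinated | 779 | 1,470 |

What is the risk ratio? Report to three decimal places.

0.477

Cells: a = 509, b = 2570, c = 779, d = 1470.
Risk in exposed = 509/3079 = 0.16531; risk in unexposed = 779/2249 = 0.34638.
RR = 0.16531 / 0.34638 = 0.47727
The risk is 52% lower among the exposed than among the unexposed.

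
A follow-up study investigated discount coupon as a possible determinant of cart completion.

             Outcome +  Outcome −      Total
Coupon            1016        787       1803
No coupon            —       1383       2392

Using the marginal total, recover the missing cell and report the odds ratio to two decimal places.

1.77

The missing cell is in the unexposed row: 2392 − 1383 = 1009.
So a = 1016, b = 787, c = 1009, d = 1383.
OR = (a·d)/(b·c) = (1016 × 1383) / (787 × 1009) = 1405128 / 794083 = 1.76950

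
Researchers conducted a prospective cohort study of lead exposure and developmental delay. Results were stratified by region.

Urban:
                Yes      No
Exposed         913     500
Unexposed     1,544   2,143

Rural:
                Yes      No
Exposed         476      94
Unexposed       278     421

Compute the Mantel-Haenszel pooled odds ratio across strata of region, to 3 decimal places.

OR_MH = Σ(aᵢdᵢ/nᵢ) / Σ(bᵢcᵢ/nᵢ), where nᵢ is the stratum total.
Stratum 1 (Urban): n = 5100; a·d/n = 913·2143/5100 = 383.6390; b·c/n = 500·1544/5100 = 151.3725
Stratum 2 (Rural): n = 1269; a·d/n = 476·421/1269 = 157.9165; b·c/n = 94·278/1269 = 20.5926
OR_MH = (383.6390 + 157.9165) / (151.3725 + 20.5926) = 541.5555 / 171.9651 = 3.14922

3.149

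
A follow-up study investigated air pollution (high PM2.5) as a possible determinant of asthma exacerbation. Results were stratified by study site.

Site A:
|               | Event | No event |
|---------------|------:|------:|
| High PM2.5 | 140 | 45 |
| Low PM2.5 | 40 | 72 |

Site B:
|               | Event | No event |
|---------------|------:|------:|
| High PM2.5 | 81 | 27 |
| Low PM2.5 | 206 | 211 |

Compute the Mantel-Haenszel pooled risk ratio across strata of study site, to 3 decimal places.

1.741

RR_MH = Σ(aᵢ·n₀ᵢ/nᵢ) / Σ(cᵢ·n₁ᵢ/nᵢ), with n₁ᵢ = aᵢ+bᵢ (exposed), n₀ᵢ = cᵢ+dᵢ (unexposed), nᵢ = n₁ᵢ+n₀ᵢ.
Stratum 1 (Site A): n₁ = 185, n₀ = 112, n = 297; a·n₀/n = 140·112/297 = 52.7946; c·n₁/n = 40·185/297 = 24.9158
Stratum 2 (Site B): n₁ = 108, n₀ = 417, n = 525; a·n₀/n = 81·417/525 = 64.3371; c·n₁/n = 206·108/525 = 42.3771
RR_MH = (52.7946 + 64.3371) / (24.9158 + 42.3771) = 117.1318 / 67.2930 = 1.74062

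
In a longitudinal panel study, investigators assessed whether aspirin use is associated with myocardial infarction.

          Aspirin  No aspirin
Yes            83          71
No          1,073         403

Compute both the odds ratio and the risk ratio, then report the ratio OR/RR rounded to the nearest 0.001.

Reading the table with exposure as columns: a = 83 (Aspirin, case), b = 1073 (Aspirin, non-case), c = 71 (No aspirin, case), d = 403.
OR = (83·403)/(1073·71) = 33449/76183 = 0.43906
Risk in exposed = 83/1156 = 0.07180; risk in unexposed = 71/474 = 0.14979; RR = 0.47934
OR/RR = 0.43906 / 0.47934 = 0.91598
The outcome is not rare, so the OR lies further from 1 than the RR.

0.916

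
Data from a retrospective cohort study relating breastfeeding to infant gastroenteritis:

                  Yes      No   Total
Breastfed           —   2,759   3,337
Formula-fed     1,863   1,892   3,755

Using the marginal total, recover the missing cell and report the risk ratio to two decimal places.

0.35

The missing cell is in the exposed row: 3337 − 2759 = 578.
So a = 578, b = 2759, c = 1863, d = 1892.
RR = [a/(a+b)] / [c/(c+d)] = (578/3337) / (1863/3755) = 0.17321/0.49614 = 0.34912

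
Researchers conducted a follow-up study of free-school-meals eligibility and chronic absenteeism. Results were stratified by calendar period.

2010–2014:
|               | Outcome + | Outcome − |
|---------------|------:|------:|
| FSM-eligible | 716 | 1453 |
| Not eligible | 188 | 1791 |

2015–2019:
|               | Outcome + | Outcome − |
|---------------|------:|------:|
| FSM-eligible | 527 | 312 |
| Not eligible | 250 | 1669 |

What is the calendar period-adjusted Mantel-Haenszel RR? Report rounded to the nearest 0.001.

4.062

RR_MH = Σ(aᵢ·n₀ᵢ/nᵢ) / Σ(cᵢ·n₁ᵢ/nᵢ), with n₁ᵢ = aᵢ+bᵢ (exposed), n₀ᵢ = cᵢ+dᵢ (unexposed), nᵢ = n₁ᵢ+n₀ᵢ.
Stratum 1 (2010–2014): n₁ = 2169, n₀ = 1979, n = 4148; a·n₀/n = 716·1979/4148 = 341.6017; c·n₁/n = 188·2169/4148 = 98.3057
Stratum 2 (2015–2019): n₁ = 839, n₀ = 1919, n = 2758; a·n₀/n = 527·1919/2758 = 366.6835; c·n₁/n = 250·839/2758 = 76.0515
RR_MH = (341.6017 + 366.6835) / (98.3057 + 76.0515) = 708.2852 / 174.3572 = 4.06227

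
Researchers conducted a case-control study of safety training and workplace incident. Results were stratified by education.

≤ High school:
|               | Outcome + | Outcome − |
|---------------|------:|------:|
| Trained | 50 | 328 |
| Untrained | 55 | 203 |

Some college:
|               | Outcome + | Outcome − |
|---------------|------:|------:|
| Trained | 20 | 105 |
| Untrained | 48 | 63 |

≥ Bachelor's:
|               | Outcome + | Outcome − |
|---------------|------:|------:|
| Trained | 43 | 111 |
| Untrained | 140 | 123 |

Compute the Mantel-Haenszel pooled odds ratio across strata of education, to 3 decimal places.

OR_MH = Σ(aᵢdᵢ/nᵢ) / Σ(bᵢcᵢ/nᵢ), where nᵢ is the stratum total.
Stratum 1 (≤ High school): n = 636; a·d/n = 50·203/636 = 15.9591; b·c/n = 328·55/636 = 28.3648
Stratum 2 (Some college): n = 236; a·d/n = 20·63/236 = 5.3390; b·c/n = 105·48/236 = 21.3559
Stratum 3 (≥ Bachelor's): n = 417; a·d/n = 43·123/417 = 12.6835; b·c/n = 111·140/417 = 37.2662
OR_MH = (15.9591 + 5.3390 + 12.6835) / (28.3648 + 21.3559 + 37.2662) = 33.9816 / 86.9869 = 0.39065

0.391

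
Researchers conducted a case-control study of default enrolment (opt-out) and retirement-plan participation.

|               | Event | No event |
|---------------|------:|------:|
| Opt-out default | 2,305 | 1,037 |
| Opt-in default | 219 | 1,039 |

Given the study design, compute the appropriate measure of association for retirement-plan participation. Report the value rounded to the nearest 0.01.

Cells: a = 2305, b = 1037, c = 219, d = 1039.
This is a case-control study: participants were sampled on outcome status, so risks in the source population cannot be estimated directly — relative risk is not valid here. The odds ratio is the appropriate measure.
OR = (a·d)/(b·c) = (2305 × 1039) / (1037 × 219) = 2394895 / 227103 = 10.54541

10.55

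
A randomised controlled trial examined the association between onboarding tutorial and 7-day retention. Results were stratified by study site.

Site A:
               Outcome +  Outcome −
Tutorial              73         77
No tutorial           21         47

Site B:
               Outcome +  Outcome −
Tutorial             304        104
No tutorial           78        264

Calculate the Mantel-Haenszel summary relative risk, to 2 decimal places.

2.84

RR_MH = Σ(aᵢ·n₀ᵢ/nᵢ) / Σ(cᵢ·n₁ᵢ/nᵢ), with n₁ᵢ = aᵢ+bᵢ (exposed), n₀ᵢ = cᵢ+dᵢ (unexposed), nᵢ = n₁ᵢ+n₀ᵢ.
Stratum 1 (Site A): n₁ = 150, n₀ = 68, n = 218; a·n₀/n = 73·68/218 = 22.7706; c·n₁/n = 21·150/218 = 14.4495
Stratum 2 (Site B): n₁ = 408, n₀ = 342, n = 750; a·n₀/n = 304·342/750 = 138.6240; c·n₁/n = 78·408/750 = 42.4320
RR_MH = (22.7706 + 138.6240) / (14.4495 + 42.4320) = 161.3946 / 56.8815 = 2.83738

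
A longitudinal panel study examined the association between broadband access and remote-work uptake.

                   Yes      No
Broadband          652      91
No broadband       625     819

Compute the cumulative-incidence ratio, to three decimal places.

2.027

Cells: a = 652, b = 91, c = 625, d = 819.
Risk in exposed = 652/743 = 0.87752; risk in unexposed = 625/1444 = 0.43283.
RR = 0.87752 / 0.43283 = 2.02743
The risk among the exposed is 2.03 times that among the unexposed.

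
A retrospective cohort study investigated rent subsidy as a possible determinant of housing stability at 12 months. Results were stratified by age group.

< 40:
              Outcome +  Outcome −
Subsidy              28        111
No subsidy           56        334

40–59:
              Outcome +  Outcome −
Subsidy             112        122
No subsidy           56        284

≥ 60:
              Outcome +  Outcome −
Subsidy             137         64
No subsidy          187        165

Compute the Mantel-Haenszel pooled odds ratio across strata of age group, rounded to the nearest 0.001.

2.516

OR_MH = Σ(aᵢdᵢ/nᵢ) / Σ(bᵢcᵢ/nᵢ), where nᵢ is the stratum total.
Stratum 1 (< 40): n = 529; a·d/n = 28·334/529 = 17.6786; b·c/n = 111·56/529 = 11.7505
Stratum 2 (40–59): n = 574; a·d/n = 112·284/574 = 55.4146; b·c/n = 122·56/574 = 11.9024
Stratum 3 (≥ 60): n = 553; a·d/n = 137·165/553 = 40.8770; b·c/n = 64·187/553 = 21.6420
OR_MH = (17.6786 + 55.4146 + 40.8770) / (11.7505 + 11.9024 + 21.6420) = 113.9703 / 45.2949 = 2.51619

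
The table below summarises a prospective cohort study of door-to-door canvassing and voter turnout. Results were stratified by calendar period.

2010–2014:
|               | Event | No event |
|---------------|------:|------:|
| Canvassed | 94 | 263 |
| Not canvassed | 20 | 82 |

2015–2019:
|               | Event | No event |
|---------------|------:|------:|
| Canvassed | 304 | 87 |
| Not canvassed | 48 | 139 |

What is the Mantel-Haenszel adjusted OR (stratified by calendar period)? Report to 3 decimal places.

4.811

OR_MH = Σ(aᵢdᵢ/nᵢ) / Σ(bᵢcᵢ/nᵢ), where nᵢ is the stratum total.
Stratum 1 (2010–2014): n = 459; a·d/n = 94·82/459 = 16.7930; b·c/n = 263·20/459 = 11.4597
Stratum 2 (2015–2019): n = 578; a·d/n = 304·139/578 = 73.1073; b·c/n = 87·48/578 = 7.2249
OR_MH = (16.7930 + 73.1073) / (11.4597 + 7.2249) = 89.9003 / 18.6846 = 4.81146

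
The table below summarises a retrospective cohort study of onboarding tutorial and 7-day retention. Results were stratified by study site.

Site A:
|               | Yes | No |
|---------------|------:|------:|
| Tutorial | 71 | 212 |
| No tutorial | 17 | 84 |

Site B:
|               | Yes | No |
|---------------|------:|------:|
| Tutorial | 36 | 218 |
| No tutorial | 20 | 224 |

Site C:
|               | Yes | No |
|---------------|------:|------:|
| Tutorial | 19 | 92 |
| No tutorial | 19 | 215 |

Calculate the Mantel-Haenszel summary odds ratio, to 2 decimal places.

OR_MH = Σ(aᵢdᵢ/nᵢ) / Σ(bᵢcᵢ/nᵢ), where nᵢ is the stratum total.
Stratum 1 (Site A): n = 384; a·d/n = 71·84/384 = 15.5312; b·c/n = 212·17/384 = 9.3854
Stratum 2 (Site B): n = 498; a·d/n = 36·224/498 = 16.1928; b·c/n = 218·20/498 = 8.7550
Stratum 3 (Site C): n = 345; a·d/n = 19·215/345 = 11.8406; b·c/n = 92·19/345 = 5.0667
OR_MH = (15.5312 + 16.1928 + 11.8406) / (9.3854 + 8.7550 + 5.0667) = 43.5646 / 23.2071 = 1.87721

1.88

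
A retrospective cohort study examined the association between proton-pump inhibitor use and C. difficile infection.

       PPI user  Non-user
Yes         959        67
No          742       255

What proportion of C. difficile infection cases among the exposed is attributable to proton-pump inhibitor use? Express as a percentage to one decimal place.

Reading the table with exposure as columns: a = 959 (PPI user, case), b = 742 (PPI user, non-case), c = 67 (Non-user, case), d = 255.
Risk in exposed = 959/1701 = 0.56379; risk in unexposed = 67/322 = 0.20807.
RR = 0.56379/0.20807 = 2.70954
AR% = (RR − 1)/RR × 100 = (2.70954 − 1)/2.70954 × 100 = 63.0933%

63.1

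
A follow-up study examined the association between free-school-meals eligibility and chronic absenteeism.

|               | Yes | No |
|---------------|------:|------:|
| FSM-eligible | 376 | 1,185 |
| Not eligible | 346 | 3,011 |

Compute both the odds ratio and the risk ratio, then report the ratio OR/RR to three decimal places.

1.182

Cells: a = 376, b = 1185, c = 346, d = 3011.
OR = (376·3011)/(1185·346) = 1132136/410010 = 2.76124
Risk in exposed = 376/1561 = 0.24087; risk in unexposed = 346/3357 = 0.10307; RR = 2.33701
OR/RR = 2.76124 / 2.33701 = 1.18153
The outcome is not rare, so the OR lies further from 1 than the RR.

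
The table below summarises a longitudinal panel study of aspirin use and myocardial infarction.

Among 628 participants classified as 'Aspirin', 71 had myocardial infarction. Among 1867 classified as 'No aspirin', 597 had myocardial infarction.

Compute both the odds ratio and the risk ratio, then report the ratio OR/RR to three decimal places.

0.767

From the description: a = 71, b = 557, c = 597, d = 1270.
OR = (71·1270)/(557·597) = 90170/332529 = 0.27116
Risk in exposed = 71/628 = 0.11306; risk in unexposed = 597/1867 = 0.31976; RR = 0.35356
OR/RR = 0.27116 / 0.35356 = 0.76694
The outcome is not rare, so the OR lies further from 1 than the RR.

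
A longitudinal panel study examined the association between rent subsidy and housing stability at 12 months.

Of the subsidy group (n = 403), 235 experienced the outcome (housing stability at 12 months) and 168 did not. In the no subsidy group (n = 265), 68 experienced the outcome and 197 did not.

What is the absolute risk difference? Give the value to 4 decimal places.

0.3265

From the description: a = 235, b = 168, c = 68, d = 197.
Risk in exposed = 235/403 = 0.583127; risk in unexposed = 68/265 = 0.256604.
Risk difference = 0.583127 − 0.256604 = 0.326523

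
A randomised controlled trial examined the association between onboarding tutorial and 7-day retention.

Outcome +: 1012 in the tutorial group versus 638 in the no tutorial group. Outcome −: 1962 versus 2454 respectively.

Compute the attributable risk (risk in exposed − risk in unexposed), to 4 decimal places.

0.1339

From the description: a = 1012, b = 1962, c = 638, d = 2454.
Risk in exposed = 1012/2974 = 0.340282; risk in unexposed = 638/3092 = 0.206339.
Risk difference = 0.340282 − 0.206339 = 0.133944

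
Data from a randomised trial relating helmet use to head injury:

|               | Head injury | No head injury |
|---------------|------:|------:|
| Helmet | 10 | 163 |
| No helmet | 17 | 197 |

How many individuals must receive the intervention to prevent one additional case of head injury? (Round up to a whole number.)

Risk in treated group = 10/173 = 0.05780; risk in control = 17/214 = 0.07944.
Absolute risk reduction = 0.07944 − 0.05780 = 0.02164
NNT = 1 / ARR = 1 / 0.02164 = 46.220 → round up → 47

47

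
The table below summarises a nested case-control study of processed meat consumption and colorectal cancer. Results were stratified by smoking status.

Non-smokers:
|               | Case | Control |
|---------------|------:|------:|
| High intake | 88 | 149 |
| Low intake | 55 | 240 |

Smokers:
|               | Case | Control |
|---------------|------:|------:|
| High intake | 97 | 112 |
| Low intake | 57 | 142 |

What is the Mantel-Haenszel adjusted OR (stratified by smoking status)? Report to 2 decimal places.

OR_MH = Σ(aᵢdᵢ/nᵢ) / Σ(bᵢcᵢ/nᵢ), where nᵢ is the stratum total.
Stratum 1 (Non-smokers): n = 532; a·d/n = 88·240/532 = 39.6992; b·c/n = 149·55/532 = 15.4041
Stratum 2 (Smokers): n = 408; a·d/n = 97·142/408 = 33.7598; b·c/n = 112·57/408 = 15.6471
OR_MH = (39.6992 + 33.7598) / (15.4041 + 15.6471) = 73.4591 / 31.0512 = 2.36574

2.37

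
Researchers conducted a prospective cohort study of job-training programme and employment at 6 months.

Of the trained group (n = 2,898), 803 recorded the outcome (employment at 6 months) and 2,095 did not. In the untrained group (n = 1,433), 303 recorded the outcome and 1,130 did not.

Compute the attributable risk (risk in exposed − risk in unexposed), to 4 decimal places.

0.0656

From the description: a = 803, b = 2095, c = 303, d = 1130.
Risk in exposed = 803/2898 = 0.277088; risk in unexposed = 303/1433 = 0.211445.
Risk difference = 0.277088 − 0.211445 = 0.065643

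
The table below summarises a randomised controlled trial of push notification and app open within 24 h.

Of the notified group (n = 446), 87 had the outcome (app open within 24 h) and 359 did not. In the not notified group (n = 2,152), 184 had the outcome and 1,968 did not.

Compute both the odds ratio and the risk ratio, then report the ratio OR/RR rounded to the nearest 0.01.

1.14

From the description: a = 87, b = 359, c = 184, d = 1968.
OR = (87·1968)/(359·184) = 171216/66056 = 2.59198
Risk in exposed = 87/446 = 0.19507; risk in unexposed = 184/2152 = 0.08550; RR = 2.28144
OR/RR = 2.59198 / 2.28144 = 1.13612
The outcome is not rare, so the OR lies further from 1 than the RR.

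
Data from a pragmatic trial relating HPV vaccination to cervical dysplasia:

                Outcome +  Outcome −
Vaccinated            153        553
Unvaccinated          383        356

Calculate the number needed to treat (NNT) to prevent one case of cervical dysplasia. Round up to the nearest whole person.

4

Risk in treated group = 153/706 = 0.21671; risk in control = 383/739 = 0.51827.
Absolute risk reduction = 0.51827 − 0.21671 = 0.30155
NNT = 1 / ARR = 1 / 0.30155 = 3.316 → round up → 4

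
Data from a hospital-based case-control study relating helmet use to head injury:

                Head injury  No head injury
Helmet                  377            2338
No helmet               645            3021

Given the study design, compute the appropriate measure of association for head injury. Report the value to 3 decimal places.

Cells: a = 377, b = 2338, c = 645, d = 3021.
This is a hospital-based case-control study: participants were sampled on outcome status, so risks in the source population cannot be estimated directly — relative risk is not valid here. The odds ratio is the appropriate measure.
OR = (a·d)/(b·c) = (377 × 3021) / (2338 × 645) = 1138917 / 1508010 = 0.75524

0.755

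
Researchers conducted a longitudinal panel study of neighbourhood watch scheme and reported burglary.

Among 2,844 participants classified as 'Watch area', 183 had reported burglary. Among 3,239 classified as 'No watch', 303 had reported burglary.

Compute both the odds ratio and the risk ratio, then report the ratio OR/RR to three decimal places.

0.969

From the description: a = 183, b = 2661, c = 303, d = 2936.
OR = (183·2936)/(2661·303) = 537288/806283 = 0.66638
Risk in exposed = 183/2844 = 0.06435; risk in unexposed = 303/3239 = 0.09355; RR = 0.68784
OR/RR = 0.66638 / 0.68784 = 0.96879
The outcome is rare in both groups, so OR ≈ RR (ratio near 1).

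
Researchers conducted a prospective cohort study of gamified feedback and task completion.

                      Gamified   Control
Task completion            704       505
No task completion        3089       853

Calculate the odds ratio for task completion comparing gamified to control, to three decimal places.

0.385

Reading the table with exposure as columns: a = 704 (Gamified, case), b = 3089 (Gamified, non-case), c = 505 (Control, case), d = 853.
OR = (a·d)/(b·c) = (704 × 853) / (3089 × 505) = 600512 / 1559945 = 0.38496
Exposure is associated with lower odds of task completion (OR = 0.38 < 1).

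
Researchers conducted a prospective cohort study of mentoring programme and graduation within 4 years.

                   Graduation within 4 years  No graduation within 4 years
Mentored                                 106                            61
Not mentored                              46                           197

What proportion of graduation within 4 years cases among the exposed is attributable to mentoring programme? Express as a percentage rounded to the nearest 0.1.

70.2

Cells: a = 106, b = 61, c = 46, d = 197.
Risk in exposed = 106/167 = 0.63473; risk in unexposed = 46/243 = 0.18930.
RR = 0.63473/0.18930 = 3.35303
AR% = (RR − 1)/RR × 100 = (3.35303 − 1)/3.35303 × 100 = 70.1763%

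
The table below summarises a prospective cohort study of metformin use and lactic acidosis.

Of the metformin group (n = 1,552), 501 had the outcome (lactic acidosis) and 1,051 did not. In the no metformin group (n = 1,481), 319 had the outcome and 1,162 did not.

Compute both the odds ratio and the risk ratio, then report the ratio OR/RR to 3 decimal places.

1.159

From the description: a = 501, b = 1051, c = 319, d = 1162.
OR = (501·1162)/(1051·319) = 582162/335269 = 1.73640
Risk in exposed = 501/1552 = 0.32281; risk in unexposed = 319/1481 = 0.21540; RR = 1.49869
OR/RR = 1.73640 / 1.49869 = 1.15862
The outcome is not rare, so the OR lies further from 1 than the RR.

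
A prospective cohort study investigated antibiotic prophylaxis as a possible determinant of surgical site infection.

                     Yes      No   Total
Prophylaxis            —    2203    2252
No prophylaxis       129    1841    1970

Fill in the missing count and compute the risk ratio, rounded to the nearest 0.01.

The missing cell is in the exposed row: 2252 − 2203 = 49.
So a = 49, b = 2203, c = 129, d = 1841.
RR = [a/(a+b)] / [c/(c+d)] = (49/2252) / (129/1970) = 0.02176/0.06548 = 0.33228

0.33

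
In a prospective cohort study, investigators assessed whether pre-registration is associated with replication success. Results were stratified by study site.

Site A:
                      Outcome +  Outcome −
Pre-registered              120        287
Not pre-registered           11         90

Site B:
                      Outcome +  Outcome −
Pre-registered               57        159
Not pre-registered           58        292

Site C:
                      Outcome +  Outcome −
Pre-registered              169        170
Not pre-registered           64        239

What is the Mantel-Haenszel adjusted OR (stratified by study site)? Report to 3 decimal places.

OR_MH = Σ(aᵢdᵢ/nᵢ) / Σ(bᵢcᵢ/nᵢ), where nᵢ is the stratum total.
Stratum 1 (Site A): n = 508; a·d/n = 120·90/508 = 21.2598; b·c/n = 287·11/508 = 6.2146
Stratum 2 (Site B): n = 566; a·d/n = 57·292/566 = 29.4064; b·c/n = 159·58/566 = 16.2933
Stratum 3 (Site C): n = 642; a·d/n = 169·239/642 = 62.9143; b·c/n = 170·64/642 = 16.9470
OR_MH = (21.2598 + 29.4064 + 62.9143) / (6.2146 + 16.2933 + 16.9470) = 113.5805 / 39.4549 = 2.87874

2.879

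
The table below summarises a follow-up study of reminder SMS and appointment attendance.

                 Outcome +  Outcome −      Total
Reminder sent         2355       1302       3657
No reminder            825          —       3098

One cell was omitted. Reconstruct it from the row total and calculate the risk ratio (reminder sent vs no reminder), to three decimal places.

The missing cell is in the unexposed row: 3098 − 825 = 2273.
So a = 2355, b = 1302, c = 825, d = 2273.
RR = [a/(a+b)] / [c/(c+d)] = (2355/3657) / (825/3098) = 0.64397/0.26630 = 2.41821

2.418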